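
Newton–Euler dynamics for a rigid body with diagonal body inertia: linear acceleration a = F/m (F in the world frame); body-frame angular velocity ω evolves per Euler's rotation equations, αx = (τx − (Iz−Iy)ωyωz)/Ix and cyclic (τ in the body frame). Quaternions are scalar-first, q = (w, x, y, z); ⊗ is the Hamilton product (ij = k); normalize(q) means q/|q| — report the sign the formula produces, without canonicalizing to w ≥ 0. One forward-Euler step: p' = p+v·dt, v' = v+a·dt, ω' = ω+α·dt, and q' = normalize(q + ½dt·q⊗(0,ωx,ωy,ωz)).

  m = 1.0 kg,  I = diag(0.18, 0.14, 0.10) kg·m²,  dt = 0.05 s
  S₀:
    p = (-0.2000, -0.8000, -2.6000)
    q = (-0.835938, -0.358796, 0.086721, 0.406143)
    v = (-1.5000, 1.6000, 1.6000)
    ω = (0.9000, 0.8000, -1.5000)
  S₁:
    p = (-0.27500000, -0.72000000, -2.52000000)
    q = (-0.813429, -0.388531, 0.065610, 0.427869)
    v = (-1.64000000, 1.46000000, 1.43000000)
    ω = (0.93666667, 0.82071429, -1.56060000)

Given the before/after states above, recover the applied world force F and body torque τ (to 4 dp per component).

rate change Δω = (0.03666667, 0.02071429, -0.06060000)
ω₀×(Iω₀) = (0.0480, -0.1080, -0.0288)
applied torque τ = (0.1800, -0.0500, -0.1500)
v₁ − v₀ = (-0.14000000, -0.14000000, -0.17000000)
m·(v₁−v₀)/dt = (-2.8000, -2.8000, -3.4000)

F = (-2.8000, -2.8000, -3.4000)
τ = (0.1800, -0.0500, -0.1500)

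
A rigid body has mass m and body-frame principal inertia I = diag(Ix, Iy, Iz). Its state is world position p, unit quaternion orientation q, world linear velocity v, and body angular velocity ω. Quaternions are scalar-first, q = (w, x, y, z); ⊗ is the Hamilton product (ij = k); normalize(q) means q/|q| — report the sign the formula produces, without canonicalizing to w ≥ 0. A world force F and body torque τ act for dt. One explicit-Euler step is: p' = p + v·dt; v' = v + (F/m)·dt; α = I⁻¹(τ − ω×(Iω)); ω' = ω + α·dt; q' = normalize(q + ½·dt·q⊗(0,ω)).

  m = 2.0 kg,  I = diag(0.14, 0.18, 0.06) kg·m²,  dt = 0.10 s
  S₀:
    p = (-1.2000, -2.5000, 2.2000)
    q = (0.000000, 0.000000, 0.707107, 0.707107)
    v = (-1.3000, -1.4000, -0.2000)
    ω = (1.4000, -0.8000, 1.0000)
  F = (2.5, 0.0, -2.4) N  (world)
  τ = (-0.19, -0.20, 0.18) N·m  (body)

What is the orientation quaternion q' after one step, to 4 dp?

Hamilton product q⊗(0,ω) = (-0.1414214, 1.2727926, 0.9899498, -0.9899498)
updated quaternion q' = (-0.0070, 0.0634, 0.7532, 0.6547)

q' = (-0.0070, 0.0634, 0.7532, 0.6547)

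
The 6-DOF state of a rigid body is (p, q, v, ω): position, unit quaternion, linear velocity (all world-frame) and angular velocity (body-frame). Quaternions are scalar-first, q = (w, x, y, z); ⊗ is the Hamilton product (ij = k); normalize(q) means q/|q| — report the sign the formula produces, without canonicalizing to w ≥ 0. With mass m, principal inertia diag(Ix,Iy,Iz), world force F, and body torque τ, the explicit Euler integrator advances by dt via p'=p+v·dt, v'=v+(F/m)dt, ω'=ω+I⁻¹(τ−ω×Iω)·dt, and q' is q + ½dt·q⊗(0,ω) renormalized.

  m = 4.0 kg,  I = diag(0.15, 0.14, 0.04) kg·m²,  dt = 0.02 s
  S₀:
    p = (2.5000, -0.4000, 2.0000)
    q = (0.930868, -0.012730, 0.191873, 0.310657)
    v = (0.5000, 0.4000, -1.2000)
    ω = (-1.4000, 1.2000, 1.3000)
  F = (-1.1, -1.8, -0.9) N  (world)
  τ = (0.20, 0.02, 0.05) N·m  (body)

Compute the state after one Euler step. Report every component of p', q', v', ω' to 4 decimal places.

new position p' = (2.5100, -0.3920, 1.9760)
v' = v + a·dt = (0.4945, 0.3910, -1.2045)
precession coupling ω×(Iω) = (-0.1560, -0.2002, 0.0168)
α = I⁻¹(τ − ω×Iω) = (2.3733, 1.5729, 0.8300)
new body rate ω' = (-1.3525, 1.2315, 1.3166)
2q̇ = q⊗(0,ω) = (-0.6519237, -1.4265687, 0.6986708, 1.4634746)
updated quaternion q' = (0.9241, -0.0270, 0.1988, 0.3252)

p' = (2.5100, -0.3920, 1.9760)
q' = (0.9241, -0.0270, 0.1988, 0.3252)
v' = (0.4945, 0.3910, -1.2045)
ω' = (-1.3525, 1.2315, 1.3166)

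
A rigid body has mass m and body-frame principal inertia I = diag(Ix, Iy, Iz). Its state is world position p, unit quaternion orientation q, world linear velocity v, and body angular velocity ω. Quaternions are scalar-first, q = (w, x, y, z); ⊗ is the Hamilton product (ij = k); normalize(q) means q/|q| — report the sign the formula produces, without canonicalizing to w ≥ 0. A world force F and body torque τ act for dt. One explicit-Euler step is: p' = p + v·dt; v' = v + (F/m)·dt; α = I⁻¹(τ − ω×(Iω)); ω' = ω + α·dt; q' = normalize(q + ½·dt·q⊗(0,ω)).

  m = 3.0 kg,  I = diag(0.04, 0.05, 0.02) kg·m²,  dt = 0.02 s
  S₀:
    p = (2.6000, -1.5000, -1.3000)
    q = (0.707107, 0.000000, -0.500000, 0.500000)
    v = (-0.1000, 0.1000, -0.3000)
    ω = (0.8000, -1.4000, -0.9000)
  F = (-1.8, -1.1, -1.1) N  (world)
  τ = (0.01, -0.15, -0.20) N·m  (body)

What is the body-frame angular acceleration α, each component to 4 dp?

α = (1.1950, -2.7120, -9.4400)

gyro term ω×Iω = (-0.0378, -0.0144, -0.0112)
angular accel α = (1.1950, -2.7120, -9.4400)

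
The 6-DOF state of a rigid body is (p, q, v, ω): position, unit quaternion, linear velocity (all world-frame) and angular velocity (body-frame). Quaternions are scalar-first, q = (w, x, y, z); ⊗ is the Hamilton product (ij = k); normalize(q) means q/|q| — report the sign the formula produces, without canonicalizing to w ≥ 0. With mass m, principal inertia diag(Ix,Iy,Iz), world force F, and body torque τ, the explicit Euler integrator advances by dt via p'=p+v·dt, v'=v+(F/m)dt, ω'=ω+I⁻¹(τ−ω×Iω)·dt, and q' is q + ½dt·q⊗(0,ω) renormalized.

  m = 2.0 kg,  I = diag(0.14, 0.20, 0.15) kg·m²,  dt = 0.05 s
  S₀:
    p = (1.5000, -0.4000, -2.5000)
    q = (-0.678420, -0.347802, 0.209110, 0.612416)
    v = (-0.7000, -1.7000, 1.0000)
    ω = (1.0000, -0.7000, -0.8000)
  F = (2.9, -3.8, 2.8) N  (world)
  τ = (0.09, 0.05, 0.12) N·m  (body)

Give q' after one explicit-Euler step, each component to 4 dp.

Hamilton product q⊗(0,ω) = (0.9841118, -0.4170168, 0.8090684, 0.5770874)
q' = normalize(q + ½dt·q⊗(0,ω)) = (-0.6534, -0.3580, 0.2292, 0.6264)

q' = (-0.6534, -0.3580, 0.2292, 0.6264)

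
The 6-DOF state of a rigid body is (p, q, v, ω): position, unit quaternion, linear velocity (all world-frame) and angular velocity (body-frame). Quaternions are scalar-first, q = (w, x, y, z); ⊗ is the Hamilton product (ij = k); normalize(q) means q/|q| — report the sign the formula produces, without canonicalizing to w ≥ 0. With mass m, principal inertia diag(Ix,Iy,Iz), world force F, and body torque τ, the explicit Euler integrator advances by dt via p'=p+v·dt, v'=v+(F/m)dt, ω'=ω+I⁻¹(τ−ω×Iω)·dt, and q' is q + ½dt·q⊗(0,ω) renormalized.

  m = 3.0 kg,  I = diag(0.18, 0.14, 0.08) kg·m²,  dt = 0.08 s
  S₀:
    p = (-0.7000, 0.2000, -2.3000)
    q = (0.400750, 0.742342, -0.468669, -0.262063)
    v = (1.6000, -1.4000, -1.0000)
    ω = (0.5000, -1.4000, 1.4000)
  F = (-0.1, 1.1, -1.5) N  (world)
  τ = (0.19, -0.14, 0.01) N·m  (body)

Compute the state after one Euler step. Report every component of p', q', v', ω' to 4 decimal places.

angular accel α = (0.4022, -1.5000, -0.2250)
ω' = ω + α·dt = (0.5322, -1.5200, 1.3820)
2q̇ = q⊗(0,ω) = (-0.6604194, -0.8226498, -1.7313603, -0.2438943)
q + ½dt·q⊗(0,ω), renormalized = (0.3731, 0.7071, -0.5361, -0.2709)
a = F/m = (-0.0333, 0.3667, -0.5000)
new position p' = (-0.5720, 0.0880, -2.3800)
v + (F/m)dt = (1.5973, -1.3707, -1.0400)

p' = (-0.5720, 0.0880, -2.3800)
q' = (0.3731, 0.7071, -0.5361, -0.2709)
v' = (1.5973, -1.3707, -1.0400)
ω' = (0.5322, -1.5200, 1.3820)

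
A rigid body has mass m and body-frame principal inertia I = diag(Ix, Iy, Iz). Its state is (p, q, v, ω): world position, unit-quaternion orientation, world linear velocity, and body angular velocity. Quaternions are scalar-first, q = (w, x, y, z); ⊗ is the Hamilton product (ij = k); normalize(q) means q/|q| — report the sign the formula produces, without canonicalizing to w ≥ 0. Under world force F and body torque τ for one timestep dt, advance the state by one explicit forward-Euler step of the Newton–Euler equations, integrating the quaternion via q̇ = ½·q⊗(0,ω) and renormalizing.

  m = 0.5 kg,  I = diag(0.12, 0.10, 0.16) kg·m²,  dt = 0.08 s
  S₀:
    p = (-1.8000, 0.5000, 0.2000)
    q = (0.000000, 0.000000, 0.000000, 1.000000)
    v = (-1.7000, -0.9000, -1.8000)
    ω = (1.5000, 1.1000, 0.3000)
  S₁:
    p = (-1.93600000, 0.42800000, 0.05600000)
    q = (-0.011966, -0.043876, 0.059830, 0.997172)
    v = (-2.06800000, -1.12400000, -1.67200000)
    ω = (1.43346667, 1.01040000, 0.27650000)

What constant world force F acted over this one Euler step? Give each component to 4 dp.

F = (-2.3000, -1.4000, 0.8000)

Δv = v₁−v₀ = (-0.36800000, -0.22400000, 0.12800000)
applied force F = (-2.3000, -1.4000, 0.8000)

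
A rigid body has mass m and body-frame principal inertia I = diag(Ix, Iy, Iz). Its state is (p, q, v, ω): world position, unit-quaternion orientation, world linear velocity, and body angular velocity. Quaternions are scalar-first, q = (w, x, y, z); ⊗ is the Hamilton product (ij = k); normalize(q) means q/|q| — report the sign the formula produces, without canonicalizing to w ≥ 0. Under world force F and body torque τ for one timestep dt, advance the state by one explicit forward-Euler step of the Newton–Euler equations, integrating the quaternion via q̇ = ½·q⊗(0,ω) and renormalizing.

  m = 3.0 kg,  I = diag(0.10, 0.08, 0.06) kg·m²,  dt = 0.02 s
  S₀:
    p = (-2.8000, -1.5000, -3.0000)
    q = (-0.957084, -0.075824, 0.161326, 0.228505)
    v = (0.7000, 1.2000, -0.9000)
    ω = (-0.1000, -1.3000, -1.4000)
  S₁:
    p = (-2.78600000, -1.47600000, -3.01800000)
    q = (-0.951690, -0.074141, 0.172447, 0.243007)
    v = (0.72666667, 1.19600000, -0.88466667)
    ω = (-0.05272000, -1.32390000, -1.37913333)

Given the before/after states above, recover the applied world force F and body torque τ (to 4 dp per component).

F = (4.0000, -0.6000, 2.3000)
τ = (0.2000, -0.0900, 0.0600)

v₁ − v₀ = (0.02666667, -0.00400000, 0.01533333)
m·(v₁−v₀)/dt = (4.0000, -0.6000, 2.3000)
rate change Δω = (0.04728000, -0.02390000, 0.02086667)
precession coupling = (-0.0364, 0.0056, -0.0026)
applied torque τ = (0.2000, -0.0900, 0.0600)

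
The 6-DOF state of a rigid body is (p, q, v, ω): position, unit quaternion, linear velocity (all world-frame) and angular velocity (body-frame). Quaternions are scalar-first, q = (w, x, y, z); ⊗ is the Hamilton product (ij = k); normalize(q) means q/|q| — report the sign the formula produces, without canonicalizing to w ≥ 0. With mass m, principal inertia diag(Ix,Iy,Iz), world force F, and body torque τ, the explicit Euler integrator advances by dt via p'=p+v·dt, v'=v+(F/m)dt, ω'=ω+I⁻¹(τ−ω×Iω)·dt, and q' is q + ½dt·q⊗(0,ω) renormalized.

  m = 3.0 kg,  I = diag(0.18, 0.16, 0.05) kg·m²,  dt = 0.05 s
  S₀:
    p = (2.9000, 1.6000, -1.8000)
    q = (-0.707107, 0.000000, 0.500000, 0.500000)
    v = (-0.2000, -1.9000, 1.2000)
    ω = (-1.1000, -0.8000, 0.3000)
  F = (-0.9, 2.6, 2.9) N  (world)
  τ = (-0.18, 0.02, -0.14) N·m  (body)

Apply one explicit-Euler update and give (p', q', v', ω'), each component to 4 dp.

p' = (2.8900, 1.5050, -1.7400)
q' = (-0.7004, 0.0332, 0.5001, 0.5081)
v' = (-0.2150, -1.8567, 1.2483)
ω' = (-1.1573, -0.7803, 0.1776)

p + v·dt = (2.8900, 1.5050, -1.7400)
v + (F/m)dt = (-0.2150, -1.8567, 1.2483)
ω×(Iω) gyroscopic = (0.0264, -0.0429, -0.0176)
angular accel α = (-1.1467, 0.3931, -2.4480)
new body rate ω' = (-1.1573, -0.7803, 0.1776)
q⊗(0,ω) = (0.2500000, 1.3278177, 0.0156856, 0.3378679)
q' = normalize(q + ½dt·q⊗(0,ω)) = (-0.7004, 0.0332, 0.5001, 0.5081)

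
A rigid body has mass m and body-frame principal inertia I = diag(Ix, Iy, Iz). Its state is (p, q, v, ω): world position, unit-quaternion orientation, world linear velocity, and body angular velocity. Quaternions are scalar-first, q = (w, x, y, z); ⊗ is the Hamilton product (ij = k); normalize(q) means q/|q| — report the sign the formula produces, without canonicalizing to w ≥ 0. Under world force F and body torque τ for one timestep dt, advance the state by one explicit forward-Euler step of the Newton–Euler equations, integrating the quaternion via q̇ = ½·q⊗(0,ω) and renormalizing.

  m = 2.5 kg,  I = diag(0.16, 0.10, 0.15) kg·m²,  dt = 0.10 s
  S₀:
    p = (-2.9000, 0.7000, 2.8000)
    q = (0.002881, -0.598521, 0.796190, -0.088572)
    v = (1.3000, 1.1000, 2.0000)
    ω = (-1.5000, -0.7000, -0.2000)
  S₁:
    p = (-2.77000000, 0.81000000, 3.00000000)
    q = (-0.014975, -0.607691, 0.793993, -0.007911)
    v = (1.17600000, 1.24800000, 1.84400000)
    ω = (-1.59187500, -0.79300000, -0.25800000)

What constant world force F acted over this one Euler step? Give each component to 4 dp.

F = (-3.1000, 3.7000, -3.9000)

velocity change Δv = (-0.12400000, 0.14800000, -0.15600000)
applied force F = (-3.1000, 3.7000, -3.9000)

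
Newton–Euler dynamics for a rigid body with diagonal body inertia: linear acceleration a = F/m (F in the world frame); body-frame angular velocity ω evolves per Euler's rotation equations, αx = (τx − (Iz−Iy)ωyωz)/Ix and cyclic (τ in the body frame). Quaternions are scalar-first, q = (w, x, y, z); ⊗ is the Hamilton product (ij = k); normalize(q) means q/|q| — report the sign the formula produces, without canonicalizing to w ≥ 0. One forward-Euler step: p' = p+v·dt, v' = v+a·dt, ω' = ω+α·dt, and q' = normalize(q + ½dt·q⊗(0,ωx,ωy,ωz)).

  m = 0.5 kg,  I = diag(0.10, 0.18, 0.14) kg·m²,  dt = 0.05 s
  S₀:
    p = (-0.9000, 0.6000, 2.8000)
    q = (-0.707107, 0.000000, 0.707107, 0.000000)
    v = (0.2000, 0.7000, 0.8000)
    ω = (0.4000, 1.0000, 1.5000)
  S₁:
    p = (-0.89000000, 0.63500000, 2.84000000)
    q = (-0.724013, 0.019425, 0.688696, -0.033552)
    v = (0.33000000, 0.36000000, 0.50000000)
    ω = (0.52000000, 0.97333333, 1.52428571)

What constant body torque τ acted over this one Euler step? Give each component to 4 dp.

Δω = ω₁−ω₀ = (0.12000000, -0.02666667, 0.02428571)
applied torque τ = (0.1800, -0.1200, 0.1000)

τ = (0.1800, -0.1200, 0.1000)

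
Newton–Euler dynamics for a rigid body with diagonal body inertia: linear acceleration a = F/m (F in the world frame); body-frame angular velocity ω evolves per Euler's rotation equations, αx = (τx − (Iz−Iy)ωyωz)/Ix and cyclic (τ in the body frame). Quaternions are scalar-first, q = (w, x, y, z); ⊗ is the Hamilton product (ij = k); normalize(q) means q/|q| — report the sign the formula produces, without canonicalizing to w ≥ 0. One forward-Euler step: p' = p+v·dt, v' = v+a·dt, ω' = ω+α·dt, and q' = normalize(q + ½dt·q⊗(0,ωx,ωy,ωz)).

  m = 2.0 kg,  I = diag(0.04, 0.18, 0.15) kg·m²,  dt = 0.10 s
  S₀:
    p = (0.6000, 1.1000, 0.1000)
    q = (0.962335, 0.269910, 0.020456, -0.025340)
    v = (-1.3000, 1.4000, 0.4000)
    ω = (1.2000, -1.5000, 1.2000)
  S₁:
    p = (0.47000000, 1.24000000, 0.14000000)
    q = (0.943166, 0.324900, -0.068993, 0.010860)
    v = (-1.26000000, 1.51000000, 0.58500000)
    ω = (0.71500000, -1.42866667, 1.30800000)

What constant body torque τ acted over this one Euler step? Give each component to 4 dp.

Δω = ω₁−ω₀ = (-0.48500000, 0.07133333, 0.10800000)
precession coupling = (0.0540, -0.1584, -0.2520)
τ = I·(Δω/dt) + ω₀×(Iω₀) = (-0.1400, -0.0300, -0.0900)

τ = (-0.1400, -0.0300, -0.0900)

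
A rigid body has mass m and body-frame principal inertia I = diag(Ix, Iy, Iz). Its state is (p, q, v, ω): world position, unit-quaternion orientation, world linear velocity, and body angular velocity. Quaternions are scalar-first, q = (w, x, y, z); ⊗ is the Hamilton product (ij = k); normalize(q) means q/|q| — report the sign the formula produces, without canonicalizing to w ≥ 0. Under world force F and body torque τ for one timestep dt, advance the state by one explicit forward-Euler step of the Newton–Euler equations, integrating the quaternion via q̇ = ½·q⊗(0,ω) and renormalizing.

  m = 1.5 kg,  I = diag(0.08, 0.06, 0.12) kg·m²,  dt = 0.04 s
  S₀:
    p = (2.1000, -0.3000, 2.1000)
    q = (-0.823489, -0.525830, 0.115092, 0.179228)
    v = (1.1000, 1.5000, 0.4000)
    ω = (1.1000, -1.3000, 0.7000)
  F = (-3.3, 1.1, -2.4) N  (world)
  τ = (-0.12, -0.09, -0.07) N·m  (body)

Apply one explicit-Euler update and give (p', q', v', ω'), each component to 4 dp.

p' = (2.1440, -0.2400, 2.1160)
q' = (-0.8109, -0.5373, 0.1477, 0.1787)
v' = (1.0120, 1.5293, 0.3360)
ω' = (1.0673, -1.3395, 0.6671)

gyro term ω×Iω = (-0.0546, -0.0308, 0.0286)
angular accel α = (-0.8175, -0.9867, -0.8217)
ω' = ω + α·dt = (1.0673, -1.3395, 0.6671)
Hamilton product q⊗(0,ω) = (0.6025730, -0.5922771, 1.6357675, -0.0194645)
updated quaternion q' = (-0.8109, -0.5373, 0.1477, 0.1787)
p + v·dt = (2.1440, -0.2400, 2.1160)
v' = v + a·dt = (1.0120, 1.5293, 0.3360)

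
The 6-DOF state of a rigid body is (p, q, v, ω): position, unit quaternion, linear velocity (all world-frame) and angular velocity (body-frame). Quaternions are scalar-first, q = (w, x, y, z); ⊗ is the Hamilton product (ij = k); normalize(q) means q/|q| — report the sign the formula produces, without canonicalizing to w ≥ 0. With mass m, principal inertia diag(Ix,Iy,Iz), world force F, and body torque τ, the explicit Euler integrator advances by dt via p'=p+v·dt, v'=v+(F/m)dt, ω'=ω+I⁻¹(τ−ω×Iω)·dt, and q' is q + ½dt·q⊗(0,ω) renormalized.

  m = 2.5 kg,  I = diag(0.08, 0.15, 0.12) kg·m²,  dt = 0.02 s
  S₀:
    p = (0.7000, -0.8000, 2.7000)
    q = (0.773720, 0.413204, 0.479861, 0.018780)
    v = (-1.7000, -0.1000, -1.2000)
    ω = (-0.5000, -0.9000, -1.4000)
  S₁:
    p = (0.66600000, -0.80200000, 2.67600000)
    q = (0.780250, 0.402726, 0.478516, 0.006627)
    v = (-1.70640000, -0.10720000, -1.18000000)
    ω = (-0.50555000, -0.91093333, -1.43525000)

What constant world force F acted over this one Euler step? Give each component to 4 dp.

Δv = v₁−v₀ = (-0.00640000, -0.00720000, 0.02000000)
m·(v₁−v₀)/dt = (-0.8000, -0.9000, 2.5000)

F = (-0.8000, -0.9000, 2.5000)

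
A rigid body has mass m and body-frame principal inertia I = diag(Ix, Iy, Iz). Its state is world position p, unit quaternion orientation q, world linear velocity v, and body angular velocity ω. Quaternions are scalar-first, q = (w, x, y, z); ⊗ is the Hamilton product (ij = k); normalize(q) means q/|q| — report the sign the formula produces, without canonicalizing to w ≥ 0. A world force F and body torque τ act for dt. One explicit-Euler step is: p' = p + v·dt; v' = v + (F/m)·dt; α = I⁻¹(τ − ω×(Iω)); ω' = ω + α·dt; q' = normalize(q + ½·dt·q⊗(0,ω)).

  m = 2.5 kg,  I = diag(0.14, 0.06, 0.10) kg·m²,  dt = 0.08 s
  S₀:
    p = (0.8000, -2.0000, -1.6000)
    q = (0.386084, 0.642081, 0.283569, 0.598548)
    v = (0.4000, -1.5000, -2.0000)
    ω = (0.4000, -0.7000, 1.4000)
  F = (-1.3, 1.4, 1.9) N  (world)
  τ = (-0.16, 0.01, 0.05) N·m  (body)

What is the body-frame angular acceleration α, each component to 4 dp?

α = (-0.8629, -0.2067, 0.2760)

ω×(Iω) gyroscopic = (-0.0392, 0.0224, 0.0224)
α = I⁻¹(τ − ω×Iω) = (-0.8629, -0.2067, 0.2760)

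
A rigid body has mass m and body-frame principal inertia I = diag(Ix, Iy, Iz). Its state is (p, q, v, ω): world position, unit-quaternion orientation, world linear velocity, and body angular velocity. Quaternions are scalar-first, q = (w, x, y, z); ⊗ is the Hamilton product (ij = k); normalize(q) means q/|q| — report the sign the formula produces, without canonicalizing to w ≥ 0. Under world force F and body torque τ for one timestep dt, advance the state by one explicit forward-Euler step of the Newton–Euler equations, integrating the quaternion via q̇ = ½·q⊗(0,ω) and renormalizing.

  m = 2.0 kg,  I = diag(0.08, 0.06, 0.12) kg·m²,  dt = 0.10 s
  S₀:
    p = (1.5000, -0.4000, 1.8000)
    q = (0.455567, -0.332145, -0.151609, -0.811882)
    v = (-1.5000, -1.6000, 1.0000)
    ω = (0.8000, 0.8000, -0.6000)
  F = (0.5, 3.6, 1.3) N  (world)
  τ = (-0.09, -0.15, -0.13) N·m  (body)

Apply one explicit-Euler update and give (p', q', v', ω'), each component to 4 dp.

a = (0.2500, 1.8000, 0.6500)
p + v·dt = (1.3500, -0.5600, 1.9000)
new velocity v' = (-1.4750, -1.4200, 1.0650)
ω×(Iω) gyroscopic = (-0.0288, 0.0192, -0.0128)
α = I⁻¹(τ − ω×Iω) = (-0.7650, -2.8200, -0.9767)
ω + α·dt = (0.7235, 0.5180, -0.6977)
q⊗(0,ω) = (-0.1001260, 1.1049246, -0.4843390, -0.4177690)
updated quaternion q' = (0.4496, -0.2763, -0.1755, -0.8311)

p' = (1.3500, -0.5600, 1.9000)
q' = (0.4496, -0.2763, -0.1755, -0.8311)
v' = (-1.4750, -1.4200, 1.0650)
ω' = (0.7235, 0.5180, -0.6977)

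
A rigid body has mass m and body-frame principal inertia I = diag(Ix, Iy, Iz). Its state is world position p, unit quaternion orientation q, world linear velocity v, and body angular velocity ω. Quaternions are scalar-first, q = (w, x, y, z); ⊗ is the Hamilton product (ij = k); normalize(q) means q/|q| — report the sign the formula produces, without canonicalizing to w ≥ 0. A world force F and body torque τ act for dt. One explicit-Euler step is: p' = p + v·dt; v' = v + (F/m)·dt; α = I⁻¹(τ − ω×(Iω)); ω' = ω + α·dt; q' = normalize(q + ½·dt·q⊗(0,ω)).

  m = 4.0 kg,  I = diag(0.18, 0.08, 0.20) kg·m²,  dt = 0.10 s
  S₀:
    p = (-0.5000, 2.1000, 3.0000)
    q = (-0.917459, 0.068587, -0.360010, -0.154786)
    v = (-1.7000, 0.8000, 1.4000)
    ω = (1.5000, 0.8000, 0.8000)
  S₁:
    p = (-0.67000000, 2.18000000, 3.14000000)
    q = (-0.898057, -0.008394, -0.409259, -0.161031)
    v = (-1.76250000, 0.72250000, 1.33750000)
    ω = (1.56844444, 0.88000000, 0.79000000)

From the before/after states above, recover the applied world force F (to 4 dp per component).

F = (-2.5000, -3.1000, -2.5000)

Δv = v₁−v₀ = (-0.06250000, -0.07750000, -0.06250000)
m·(v₁−v₀)/dt = (-2.5000, -3.1000, -2.5000)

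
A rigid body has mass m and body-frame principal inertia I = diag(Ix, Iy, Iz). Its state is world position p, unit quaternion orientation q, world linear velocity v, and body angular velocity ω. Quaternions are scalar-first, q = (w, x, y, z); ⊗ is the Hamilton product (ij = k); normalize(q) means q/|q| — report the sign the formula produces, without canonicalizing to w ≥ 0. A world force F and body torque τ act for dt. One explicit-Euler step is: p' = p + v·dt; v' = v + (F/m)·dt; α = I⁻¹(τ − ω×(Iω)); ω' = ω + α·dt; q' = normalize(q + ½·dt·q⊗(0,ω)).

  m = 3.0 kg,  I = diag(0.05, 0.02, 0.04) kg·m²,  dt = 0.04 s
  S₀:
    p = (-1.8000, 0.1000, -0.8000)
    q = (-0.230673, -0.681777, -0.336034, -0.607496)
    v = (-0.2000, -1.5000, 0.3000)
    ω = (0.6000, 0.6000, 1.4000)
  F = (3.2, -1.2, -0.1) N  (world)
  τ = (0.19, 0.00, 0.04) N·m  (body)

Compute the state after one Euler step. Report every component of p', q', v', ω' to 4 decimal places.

p' = (-1.8080, 0.0400, -0.7880)
q' = (-0.2013, -0.6863, -0.3268, -0.6178)
v' = (-0.1573, -1.5160, 0.2987)
ω' = (0.7386, 0.5832, 1.4508)

precession coupling ω×(Iω) = (0.0168, 0.0084, -0.0108)
α = I⁻¹(τ − ω×Iω) = (3.4640, -0.4200, 1.2700)
new body rate ω' = (0.7386, 0.5832, 1.4508)
Hamilton product q⊗(0,ω) = (1.4611810, -0.2443538, 0.4515864, -0.5303880)
q + ½dt·q⊗(0,ω), renormalized = (-0.2013, -0.6863, -0.3268, -0.6178)
a = (1.0667, -0.4000, -0.0333)
p + v·dt = (-1.8080, 0.0400, -0.7880)
new velocity v' = (-0.1573, -1.5160, 0.2987)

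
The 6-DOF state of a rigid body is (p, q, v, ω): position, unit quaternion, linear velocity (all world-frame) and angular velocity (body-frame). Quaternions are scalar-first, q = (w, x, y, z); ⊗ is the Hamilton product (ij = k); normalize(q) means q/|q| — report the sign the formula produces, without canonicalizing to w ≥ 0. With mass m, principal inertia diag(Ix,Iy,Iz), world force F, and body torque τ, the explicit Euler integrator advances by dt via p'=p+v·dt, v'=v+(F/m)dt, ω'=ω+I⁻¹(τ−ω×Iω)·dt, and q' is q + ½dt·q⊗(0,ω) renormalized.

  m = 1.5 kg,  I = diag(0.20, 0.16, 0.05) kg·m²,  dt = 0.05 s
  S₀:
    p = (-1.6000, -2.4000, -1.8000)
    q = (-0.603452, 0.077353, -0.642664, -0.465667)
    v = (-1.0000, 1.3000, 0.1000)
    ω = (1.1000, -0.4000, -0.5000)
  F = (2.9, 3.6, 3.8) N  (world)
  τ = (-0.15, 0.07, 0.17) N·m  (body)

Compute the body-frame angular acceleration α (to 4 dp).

α = (-0.6400, 0.9531, 3.0480)

precession coupling ω×(Iω) = (-0.0220, -0.0825, 0.0176)
(τ − ω×Iω)/I = (-0.6400, 0.9531, 3.0480)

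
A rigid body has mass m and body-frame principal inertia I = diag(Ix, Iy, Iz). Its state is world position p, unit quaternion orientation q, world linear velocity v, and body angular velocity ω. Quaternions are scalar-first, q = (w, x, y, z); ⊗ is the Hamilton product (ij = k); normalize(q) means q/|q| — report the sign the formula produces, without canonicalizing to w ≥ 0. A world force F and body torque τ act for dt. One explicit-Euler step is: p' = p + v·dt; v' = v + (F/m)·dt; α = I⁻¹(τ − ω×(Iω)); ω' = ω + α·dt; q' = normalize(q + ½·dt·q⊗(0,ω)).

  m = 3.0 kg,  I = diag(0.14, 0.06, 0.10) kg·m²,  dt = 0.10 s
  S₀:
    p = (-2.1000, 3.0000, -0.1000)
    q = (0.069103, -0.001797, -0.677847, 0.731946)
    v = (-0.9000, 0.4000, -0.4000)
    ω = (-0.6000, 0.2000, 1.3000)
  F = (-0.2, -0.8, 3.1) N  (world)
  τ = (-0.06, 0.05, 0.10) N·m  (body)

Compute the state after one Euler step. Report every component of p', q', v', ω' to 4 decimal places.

p' = (-2.1900, 3.0400, -0.1400)
q' = (0.0282, -0.0551, -0.6972, 0.7142)
v' = (-0.9067, 0.3733, -0.2967)
ω' = (-0.6503, 0.3353, 1.3904)

new position p' = (-2.1900, 3.0400, -0.1400)
v + (F/m)dt = (-0.9067, 0.3733, -0.2967)
gyro term ω×Iω = (0.0104, -0.0312, 0.0096)
α = I⁻¹(τ − ω×Iω) = (-0.5029, 1.3533, 0.9040)
ω' = ω + α·dt = (-0.6503, 0.3353, 1.3904)
q⊗(0,ω) = (-0.8170386, -1.0690521, -0.4230109, -0.3172337)
q' = normalize(q + ½dt·q⊗(0,ω)) = (0.0282, -0.0551, -0.6972, 0.7142)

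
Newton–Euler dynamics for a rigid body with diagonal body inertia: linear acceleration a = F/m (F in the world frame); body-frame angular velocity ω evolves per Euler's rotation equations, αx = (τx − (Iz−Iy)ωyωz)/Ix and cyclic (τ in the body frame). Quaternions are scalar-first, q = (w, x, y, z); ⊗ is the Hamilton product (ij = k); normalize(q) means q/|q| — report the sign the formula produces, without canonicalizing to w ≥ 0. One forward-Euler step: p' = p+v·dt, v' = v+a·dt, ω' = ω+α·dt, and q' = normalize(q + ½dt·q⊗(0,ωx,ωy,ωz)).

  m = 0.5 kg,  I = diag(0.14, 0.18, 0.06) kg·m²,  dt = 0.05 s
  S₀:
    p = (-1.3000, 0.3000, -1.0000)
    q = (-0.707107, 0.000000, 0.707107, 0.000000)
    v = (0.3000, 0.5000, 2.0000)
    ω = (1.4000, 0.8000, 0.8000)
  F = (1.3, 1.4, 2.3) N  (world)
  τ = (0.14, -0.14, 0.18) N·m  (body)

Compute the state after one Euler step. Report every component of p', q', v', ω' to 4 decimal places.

p' = (-1.2850, 0.3250, -0.9000)
q' = (-0.7205, -0.0106, 0.6923, -0.0389)
v' = (0.4300, 0.6400, 2.2300)
ω' = (1.4774, 0.7362, 0.9127)

α = I⁻¹(τ − ω×Iω) = (1.5486, -1.2756, 2.2533)
ω' = ω + α·dt = (1.4774, 0.7362, 0.9127)
Hamilton product q⊗(0,ω) = (-0.5656856, -0.4242642, -0.5656856, -1.5556354)
q' = normalize(q + ½dt·q⊗(0,ω)) = (-0.7205, -0.0106, 0.6923, -0.0389)
p + v·dt = (-1.2850, 0.3250, -0.9000)
v + (F/m)dt = (0.4300, 0.6400, 2.2300)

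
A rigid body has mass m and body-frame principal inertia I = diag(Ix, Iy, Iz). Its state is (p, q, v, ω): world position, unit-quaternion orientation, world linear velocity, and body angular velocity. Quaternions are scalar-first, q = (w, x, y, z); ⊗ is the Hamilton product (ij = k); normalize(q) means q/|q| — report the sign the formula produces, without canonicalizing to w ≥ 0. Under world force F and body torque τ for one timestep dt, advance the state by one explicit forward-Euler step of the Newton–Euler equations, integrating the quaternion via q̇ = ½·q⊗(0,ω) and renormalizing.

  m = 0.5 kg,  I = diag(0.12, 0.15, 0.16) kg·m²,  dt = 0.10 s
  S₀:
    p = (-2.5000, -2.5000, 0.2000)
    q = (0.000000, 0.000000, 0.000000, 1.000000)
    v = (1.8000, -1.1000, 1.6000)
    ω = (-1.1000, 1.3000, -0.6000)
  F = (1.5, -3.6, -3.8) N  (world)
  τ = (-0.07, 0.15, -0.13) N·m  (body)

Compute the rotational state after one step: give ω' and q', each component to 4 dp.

α = I⁻¹(τ − ω×Iω) = (-0.5183, 1.1760, -0.5444)
new body rate ω' = (-1.1518, 1.4176, -0.6544)
2q̇ = q⊗(0,ω) = (0.6000000, -1.3000000, -1.1000000, 0.0000000)
q + ½dt·q⊗(0,ω), renormalized = (0.0299, -0.0647, -0.0548, 0.9959)

ω' = (-1.1518, 1.4176, -0.6544)
q' = (0.0299, -0.0647, -0.0548, 0.9959)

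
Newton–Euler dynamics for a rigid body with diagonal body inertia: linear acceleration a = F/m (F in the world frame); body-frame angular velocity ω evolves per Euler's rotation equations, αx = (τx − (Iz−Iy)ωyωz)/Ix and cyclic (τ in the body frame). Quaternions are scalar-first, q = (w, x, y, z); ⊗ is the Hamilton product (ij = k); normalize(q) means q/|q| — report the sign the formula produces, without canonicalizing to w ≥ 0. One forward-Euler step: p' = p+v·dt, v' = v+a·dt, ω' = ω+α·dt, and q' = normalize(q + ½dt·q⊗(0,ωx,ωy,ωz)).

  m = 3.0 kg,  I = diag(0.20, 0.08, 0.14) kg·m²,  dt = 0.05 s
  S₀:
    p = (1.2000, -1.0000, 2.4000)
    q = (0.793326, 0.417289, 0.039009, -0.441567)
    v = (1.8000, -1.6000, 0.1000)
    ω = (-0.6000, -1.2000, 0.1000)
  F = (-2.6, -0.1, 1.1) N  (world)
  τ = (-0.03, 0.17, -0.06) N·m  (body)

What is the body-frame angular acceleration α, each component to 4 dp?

gyro term ω×Iω = (-0.0072, -0.0036, -0.0864)
angular accel α = (-0.1140, 2.1700, 0.1886)

α = (-0.1140, 2.1700, 0.1886)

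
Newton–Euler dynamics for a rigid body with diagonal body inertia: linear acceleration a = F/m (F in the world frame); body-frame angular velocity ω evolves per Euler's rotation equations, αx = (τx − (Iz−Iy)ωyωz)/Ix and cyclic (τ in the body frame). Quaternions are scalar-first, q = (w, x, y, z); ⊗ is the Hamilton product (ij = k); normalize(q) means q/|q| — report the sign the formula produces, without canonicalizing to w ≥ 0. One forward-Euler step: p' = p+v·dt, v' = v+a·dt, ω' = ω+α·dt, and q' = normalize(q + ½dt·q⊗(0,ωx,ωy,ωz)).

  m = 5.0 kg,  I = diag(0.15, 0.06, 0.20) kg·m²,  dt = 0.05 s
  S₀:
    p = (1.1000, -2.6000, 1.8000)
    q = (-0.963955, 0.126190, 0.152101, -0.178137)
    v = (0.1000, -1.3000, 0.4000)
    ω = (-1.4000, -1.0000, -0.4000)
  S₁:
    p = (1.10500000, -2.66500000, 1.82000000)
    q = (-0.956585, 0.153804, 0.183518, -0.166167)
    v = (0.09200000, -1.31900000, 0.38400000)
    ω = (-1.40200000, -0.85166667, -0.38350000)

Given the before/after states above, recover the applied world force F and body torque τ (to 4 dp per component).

F = (-0.8000, -1.9000, -1.6000)
τ = (0.0500, 0.1500, -0.0600)

rate change Δω = (-0.00200000, 0.14833333, 0.01650000)
precession coupling = (0.0560, -0.0280, -0.1260)
I·α + gyro = (0.0500, 0.1500, -0.0600)
v₁ − v₀ = (-0.00800000, -0.01900000, -0.01600000)
applied force F = (-0.8000, -1.9000, -1.6000)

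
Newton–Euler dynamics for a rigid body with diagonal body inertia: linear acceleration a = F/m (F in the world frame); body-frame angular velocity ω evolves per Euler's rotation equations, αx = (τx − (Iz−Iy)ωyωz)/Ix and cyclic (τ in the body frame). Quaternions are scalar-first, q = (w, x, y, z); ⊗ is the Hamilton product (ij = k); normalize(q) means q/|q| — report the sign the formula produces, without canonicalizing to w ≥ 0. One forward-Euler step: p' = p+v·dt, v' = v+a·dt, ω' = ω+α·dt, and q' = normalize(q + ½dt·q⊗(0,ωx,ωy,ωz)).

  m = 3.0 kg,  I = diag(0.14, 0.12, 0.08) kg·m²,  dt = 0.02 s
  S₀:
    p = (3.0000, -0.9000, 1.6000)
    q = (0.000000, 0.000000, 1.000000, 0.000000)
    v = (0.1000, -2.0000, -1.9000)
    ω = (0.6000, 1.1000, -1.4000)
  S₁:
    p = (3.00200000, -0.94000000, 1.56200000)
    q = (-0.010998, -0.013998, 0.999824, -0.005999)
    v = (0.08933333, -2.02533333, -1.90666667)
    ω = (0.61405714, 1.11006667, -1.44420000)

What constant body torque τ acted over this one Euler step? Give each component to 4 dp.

τ = (0.1600, 0.0100, -0.1900)

Δω = ω₁−ω₀ = (0.01405714, 0.01006667, -0.04420000)
gyro term ω₀×Iω₀ = (0.0616, -0.0504, -0.0132)
applied torque τ = (0.1600, 0.0100, -0.1900)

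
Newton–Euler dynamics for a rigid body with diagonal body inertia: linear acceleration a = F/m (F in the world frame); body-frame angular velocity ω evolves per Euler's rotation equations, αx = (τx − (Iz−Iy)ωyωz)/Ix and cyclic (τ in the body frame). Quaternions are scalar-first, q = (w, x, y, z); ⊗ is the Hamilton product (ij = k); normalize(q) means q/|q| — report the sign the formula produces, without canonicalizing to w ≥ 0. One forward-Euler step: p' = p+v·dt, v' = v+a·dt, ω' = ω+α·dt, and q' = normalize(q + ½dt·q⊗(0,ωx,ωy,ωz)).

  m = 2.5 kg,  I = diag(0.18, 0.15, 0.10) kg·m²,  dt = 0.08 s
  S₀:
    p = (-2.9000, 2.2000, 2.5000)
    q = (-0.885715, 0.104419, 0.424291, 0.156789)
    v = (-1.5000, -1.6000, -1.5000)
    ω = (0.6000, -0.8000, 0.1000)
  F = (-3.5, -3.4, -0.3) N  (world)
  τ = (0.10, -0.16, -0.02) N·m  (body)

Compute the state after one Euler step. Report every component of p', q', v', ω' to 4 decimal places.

p' = (-3.0200, 2.0720, 2.3800)
q' = (-0.8746, 0.0898, 0.4556, 0.1396)
v' = (-1.6120, -1.7088, -1.5096)
ω' = (0.6427, -0.8879, 0.0725)

p' = p + v·dt = (-3.0200, 2.0720, 2.3800)
new velocity v' = (-1.6120, -1.7088, -1.5096)
α = I⁻¹(τ − ω×Iω) = (0.5333, -1.0987, -0.3440)
ω + α·dt = (0.6427, -0.8879, 0.0725)
Hamilton product q⊗(0,ω) = (0.2611025, -0.3635687, 0.7922035, -0.4266813)
q + ½dt·q⊗(0,ω), renormalized = (-0.8746, 0.0898, 0.4556, 0.1396)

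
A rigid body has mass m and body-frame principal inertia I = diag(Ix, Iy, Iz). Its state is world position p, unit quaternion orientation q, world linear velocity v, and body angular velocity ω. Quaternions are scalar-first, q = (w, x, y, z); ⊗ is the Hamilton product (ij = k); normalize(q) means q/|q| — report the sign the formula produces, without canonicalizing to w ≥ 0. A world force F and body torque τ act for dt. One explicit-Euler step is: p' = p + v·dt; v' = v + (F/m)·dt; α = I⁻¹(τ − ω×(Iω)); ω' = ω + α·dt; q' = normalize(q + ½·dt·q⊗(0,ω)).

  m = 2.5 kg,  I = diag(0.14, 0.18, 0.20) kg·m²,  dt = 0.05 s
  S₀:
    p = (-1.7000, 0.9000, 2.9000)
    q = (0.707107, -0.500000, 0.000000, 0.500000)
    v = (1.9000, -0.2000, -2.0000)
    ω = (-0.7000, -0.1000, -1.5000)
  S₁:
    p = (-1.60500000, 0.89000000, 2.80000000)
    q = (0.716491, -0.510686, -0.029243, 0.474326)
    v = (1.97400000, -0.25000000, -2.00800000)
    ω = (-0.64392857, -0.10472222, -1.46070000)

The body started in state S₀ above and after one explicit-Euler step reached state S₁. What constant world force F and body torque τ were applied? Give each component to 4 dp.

F = (3.7000, -2.5000, -0.4000)
τ = (0.1600, -0.0800, 0.1600)

ω₁ − ω₀ = (0.05607143, -0.00472222, 0.03930000)
τ = I·(Δω/dt) + ω₀×(Iω₀) = (0.1600, -0.0800, 0.1600)
v₁ − v₀ = (0.07400000, -0.05000000, -0.00800000)
m·(v₁−v₀)/dt = (3.7000, -2.5000, -0.4000)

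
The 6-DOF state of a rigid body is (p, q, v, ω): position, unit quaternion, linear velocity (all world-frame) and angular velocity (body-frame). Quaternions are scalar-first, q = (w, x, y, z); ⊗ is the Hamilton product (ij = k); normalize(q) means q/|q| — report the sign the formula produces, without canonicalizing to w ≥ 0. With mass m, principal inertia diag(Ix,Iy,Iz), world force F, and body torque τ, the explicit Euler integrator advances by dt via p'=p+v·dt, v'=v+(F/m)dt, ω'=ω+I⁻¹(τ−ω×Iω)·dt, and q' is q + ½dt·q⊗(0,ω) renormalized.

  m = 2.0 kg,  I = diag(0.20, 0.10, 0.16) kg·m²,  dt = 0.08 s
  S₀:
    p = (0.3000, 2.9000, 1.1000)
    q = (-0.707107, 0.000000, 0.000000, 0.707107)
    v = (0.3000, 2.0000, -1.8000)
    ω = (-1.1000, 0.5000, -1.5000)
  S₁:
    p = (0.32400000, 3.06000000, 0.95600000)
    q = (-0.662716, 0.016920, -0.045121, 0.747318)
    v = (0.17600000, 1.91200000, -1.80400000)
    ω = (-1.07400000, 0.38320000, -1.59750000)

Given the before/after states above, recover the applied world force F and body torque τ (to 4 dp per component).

Δω = ω₁−ω₀ = (0.02600000, -0.11680000, -0.09750000)
applied torque τ = (0.0200, -0.0800, -0.1400)
velocity change Δv = (-0.12400000, -0.08800000, -0.00400000)
F = m·Δv/dt = (-3.1000, -2.2000, -0.1000)

F = (-3.1000, -2.2000, -0.1000)
τ = (0.0200, -0.0800, -0.1400)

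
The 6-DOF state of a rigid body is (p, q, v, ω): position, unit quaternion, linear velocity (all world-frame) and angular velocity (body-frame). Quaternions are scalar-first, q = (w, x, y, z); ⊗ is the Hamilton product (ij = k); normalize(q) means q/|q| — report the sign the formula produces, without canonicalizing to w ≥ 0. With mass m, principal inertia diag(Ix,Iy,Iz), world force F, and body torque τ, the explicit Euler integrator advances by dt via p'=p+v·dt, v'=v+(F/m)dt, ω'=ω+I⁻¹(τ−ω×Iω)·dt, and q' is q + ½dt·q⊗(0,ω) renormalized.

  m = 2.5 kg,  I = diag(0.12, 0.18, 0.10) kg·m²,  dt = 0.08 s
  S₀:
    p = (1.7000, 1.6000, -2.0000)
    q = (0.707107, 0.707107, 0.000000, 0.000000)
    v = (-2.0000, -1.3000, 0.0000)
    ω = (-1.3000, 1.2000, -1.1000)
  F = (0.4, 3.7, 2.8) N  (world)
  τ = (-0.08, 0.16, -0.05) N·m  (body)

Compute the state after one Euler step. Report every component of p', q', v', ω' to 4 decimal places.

p + v·dt = (1.5400, 1.4960, -2.0000)
new velocity v' = (-1.9872, -1.1816, 0.0896)
(τ − ω×Iω)/I = (-1.5467, 0.7300, 0.4360)
ω' = ω + α·dt = (-1.4237, 1.2584, -1.0651)
Hamilton product q⊗(0,ω) = (0.9192391, -0.9192391, 1.6263461, 0.0707107)
q + ½dt·q⊗(0,ω), renormalized = (0.7413, 0.6680, 0.0648, 0.0028)

p' = (1.5400, 1.4960, -2.0000)
q' = (0.7413, 0.6680, 0.0648, 0.0028)
v' = (-1.9872, -1.1816, 0.0896)
ω' = (-1.4237, 1.2584, -1.0651)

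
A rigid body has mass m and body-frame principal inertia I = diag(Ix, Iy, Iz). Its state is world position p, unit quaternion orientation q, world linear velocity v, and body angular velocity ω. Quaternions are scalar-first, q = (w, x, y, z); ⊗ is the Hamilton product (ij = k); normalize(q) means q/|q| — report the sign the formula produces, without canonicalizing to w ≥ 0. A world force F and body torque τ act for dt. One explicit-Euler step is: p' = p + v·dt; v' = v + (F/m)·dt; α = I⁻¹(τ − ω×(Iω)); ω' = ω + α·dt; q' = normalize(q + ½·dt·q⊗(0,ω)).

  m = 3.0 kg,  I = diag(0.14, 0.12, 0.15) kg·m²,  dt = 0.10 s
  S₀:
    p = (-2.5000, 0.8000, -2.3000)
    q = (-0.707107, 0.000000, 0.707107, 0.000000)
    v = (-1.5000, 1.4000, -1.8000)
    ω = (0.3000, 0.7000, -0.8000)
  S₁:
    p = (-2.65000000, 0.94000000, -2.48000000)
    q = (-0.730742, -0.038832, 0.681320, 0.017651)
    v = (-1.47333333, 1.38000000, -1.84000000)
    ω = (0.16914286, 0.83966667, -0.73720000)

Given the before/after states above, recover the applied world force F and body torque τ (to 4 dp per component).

ω₁ − ω₀ = (-0.13085714, 0.13966667, 0.06280000)
τ = I·(Δω/dt) + ω₀×(Iω₀) = (-0.2000, 0.1700, 0.0900)
Δv = v₁−v₀ = (0.02666667, -0.02000000, -0.04000000)
m·(v₁−v₀)/dt = (0.8000, -0.6000, -1.2000)

F = (0.8000, -0.6000, -1.2000)
τ = (-0.2000, 0.1700, 0.0900)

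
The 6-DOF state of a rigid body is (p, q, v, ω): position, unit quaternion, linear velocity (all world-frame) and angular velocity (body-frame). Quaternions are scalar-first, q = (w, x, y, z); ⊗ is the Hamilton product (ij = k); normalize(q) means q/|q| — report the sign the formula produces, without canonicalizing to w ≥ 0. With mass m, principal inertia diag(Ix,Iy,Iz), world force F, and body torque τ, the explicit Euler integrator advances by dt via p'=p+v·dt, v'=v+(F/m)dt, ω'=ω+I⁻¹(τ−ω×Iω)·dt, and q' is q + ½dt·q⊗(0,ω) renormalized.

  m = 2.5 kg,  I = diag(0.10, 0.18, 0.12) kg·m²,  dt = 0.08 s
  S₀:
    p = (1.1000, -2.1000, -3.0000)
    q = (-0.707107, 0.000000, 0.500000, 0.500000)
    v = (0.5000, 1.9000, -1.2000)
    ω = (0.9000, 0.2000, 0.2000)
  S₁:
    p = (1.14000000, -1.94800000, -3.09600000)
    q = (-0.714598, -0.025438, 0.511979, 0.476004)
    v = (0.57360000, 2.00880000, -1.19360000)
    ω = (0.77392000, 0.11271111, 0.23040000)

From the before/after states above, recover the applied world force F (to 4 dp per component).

v₁ − v₀ = (0.07360000, 0.10880000, 0.00640000)
applied force F = (2.3000, 3.4000, 0.2000)

F = (2.3000, 3.4000, 0.2000)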